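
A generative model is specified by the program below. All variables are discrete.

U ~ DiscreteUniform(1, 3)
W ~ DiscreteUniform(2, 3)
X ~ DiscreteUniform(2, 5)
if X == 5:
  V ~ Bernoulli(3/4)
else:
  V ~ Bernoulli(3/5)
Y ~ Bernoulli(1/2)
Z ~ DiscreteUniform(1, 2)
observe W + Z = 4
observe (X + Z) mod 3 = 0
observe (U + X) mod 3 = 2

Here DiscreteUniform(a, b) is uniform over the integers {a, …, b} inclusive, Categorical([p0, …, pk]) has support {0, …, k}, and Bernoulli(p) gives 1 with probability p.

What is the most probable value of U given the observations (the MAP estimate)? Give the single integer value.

argmax_v P(U = v | obs) = 3

Enumerate traces; 12 have nonzero weight after conditioning:
  (U=1, W=2, X=4, V=0, Y=0, Z=2) weight 1/240
  (U=1, W=2, X=4, V=0, Y=1, Z=2) weight 1/240
  (U=1, W=2, X=4, V=1, Y=0, Z=2) weight 1/160
  (U=1, W=2, X=4, V=1, Y=1, Z=2) weight 1/160
  (U=3, W=3, X=2, V=0, Y=0, Z=1) weight 1/240
  (U=3, W=3, X=2, V=0, Y=1, Z=1) weight 1/240
  (U=3, W=3, X=2, V=1, Y=0, Z=1) weight 1/160
  (U=3, W=3, X=2, V=1, Y=1, Z=1) weight 1/160
  … 4 more
Group by U:
  weight(U=1) = 1/48
  weight(U=3) = 1/24
Total weight = 1/48 + 1/24 = 1/16
P(U=1 | obs) = 1/48 / 1/16 = 1/3
P(U=3 | obs) = 1/24 / 1/16 = 2/3
argmax = 3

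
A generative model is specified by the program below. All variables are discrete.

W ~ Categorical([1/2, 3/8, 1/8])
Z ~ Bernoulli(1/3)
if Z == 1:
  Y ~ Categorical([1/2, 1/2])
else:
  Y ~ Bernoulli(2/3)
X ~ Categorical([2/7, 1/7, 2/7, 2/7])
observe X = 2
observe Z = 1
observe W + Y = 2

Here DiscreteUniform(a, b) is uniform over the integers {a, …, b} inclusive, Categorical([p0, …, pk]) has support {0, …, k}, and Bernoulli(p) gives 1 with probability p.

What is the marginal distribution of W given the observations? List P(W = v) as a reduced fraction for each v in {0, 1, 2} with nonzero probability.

P(W=1) = 3/4, P(W=2) = 1/4

Enumerate traces; 2 have nonzero weight after conditioning:
  (W=1, Z=1, Y=1, X=2) weight 1/56
  (W=2, Z=1, Y=0, X=2) weight 1/168
Group by W:
  weight(W=1) = 1/56
  weight(W=2) = 1/168
Total weight = 1/56 + 1/168 = 1/42
P(W=1 | obs) = 1/56 / 1/42 = 3/4
P(W=2 | obs) = 1/168 / 1/42 = 1/4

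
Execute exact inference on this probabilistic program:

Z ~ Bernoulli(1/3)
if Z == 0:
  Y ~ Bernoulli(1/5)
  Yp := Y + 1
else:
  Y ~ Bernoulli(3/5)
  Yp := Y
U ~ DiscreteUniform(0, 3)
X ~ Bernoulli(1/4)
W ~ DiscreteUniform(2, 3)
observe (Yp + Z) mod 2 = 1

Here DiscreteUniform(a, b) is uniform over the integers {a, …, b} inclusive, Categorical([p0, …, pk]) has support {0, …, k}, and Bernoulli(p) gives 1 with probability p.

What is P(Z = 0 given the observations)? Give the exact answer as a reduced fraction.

Enumerate traces; 32 have nonzero weight after conditioning:
  (Z=0, Y=0, U=0, X=0, W=2) weight 1/20
  (Z=0, Y=0, U=0, X=0, W=3) weight 1/20
  (Z=0, Y=0, U=0, X=1, W=2) weight 1/60
  (Z=0, Y=0, U=0, X=1, W=3) weight 1/60
  (Z=0, Y=0, U=1, X=0, W=2) weight 1/20
  (Z=0, Y=0, U=1, X=0, W=3) weight 1/20
  (Z=0, Y=0, U=1, X=1, W=2) weight 1/60
  (Z=0, Y=0, U=1, X=1, W=3) weight 1/60
  (Z=1, Y=0, U=0, X=0, W=2) weight 1/80
  … 23 more
Group by Z:
  weight(Z=0) = 8/15
  weight(Z=1) = 2/15
Total weight = 8/15 + 2/15 = 2/3
P(Z=0 | obs) = 8/15 / 2/3 = 4/5
P(Z=1 | obs) = 2/15 / 2/3 = 1/5

P(Z = 0 | obs) = 4/5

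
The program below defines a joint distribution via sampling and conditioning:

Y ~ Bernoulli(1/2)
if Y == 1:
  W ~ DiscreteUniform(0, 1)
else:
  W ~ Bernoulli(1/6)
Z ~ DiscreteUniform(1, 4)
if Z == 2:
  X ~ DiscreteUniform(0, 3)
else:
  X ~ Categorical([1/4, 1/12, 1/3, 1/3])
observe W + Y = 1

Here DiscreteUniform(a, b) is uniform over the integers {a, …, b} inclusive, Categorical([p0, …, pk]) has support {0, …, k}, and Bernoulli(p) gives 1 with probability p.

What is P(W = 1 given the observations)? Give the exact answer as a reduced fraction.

Enumerate traces; 32 have nonzero weight after conditioning:
  (Y=0, W=1, Z=1, X=0) weight 1/192
  (Y=0, W=1, Z=1, X=1) weight 1/576
  (Y=0, W=1, Z=1, X=2) weight 1/144
  (Y=0, W=1, Z=1, X=3) weight 1/144
  (Y=0, W=1, Z=2, X=0) weight 1/192
  (Y=0, W=1, Z=2, X=1) weight 1/192
  (Y=0, W=1, Z=2, X=2) weight 1/192
  (Y=0, W=1, Z=2, X=3) weight 1/192
  (Y=1, W=0, Z=1, X=0) weight 1/64
  … 23 more
Group by W:
  weight(W=0) = 1/4
  weight(W=1) = 1/12
Total weight = 1/4 + 1/12 = 1/3
P(W=0 | obs) = 1/4 / 1/3 = 3/4
P(W=1 | obs) = 1/12 / 1/3 = 1/4

P(W = 1 | obs) = 1/4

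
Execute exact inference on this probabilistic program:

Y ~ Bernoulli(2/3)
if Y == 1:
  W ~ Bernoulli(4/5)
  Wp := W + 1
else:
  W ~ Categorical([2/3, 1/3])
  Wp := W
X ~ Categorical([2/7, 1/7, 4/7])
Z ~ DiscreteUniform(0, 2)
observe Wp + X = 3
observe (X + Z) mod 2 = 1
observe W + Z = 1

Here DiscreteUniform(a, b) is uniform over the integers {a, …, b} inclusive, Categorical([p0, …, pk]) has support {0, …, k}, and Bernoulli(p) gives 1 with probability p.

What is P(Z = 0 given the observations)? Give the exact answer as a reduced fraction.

Enumerate traces; 2 have nonzero weight after conditioning:
  (Y=1, W=0, X=2, Z=1) weight 8/315
  (Y=1, W=1, X=1, Z=0) weight 8/315
Group by Z:
  weight(Z=0) = 8/315
  weight(Z=1) = 8/315
Total weight = 8/315 + 8/315 = 16/315
P(Z=0 | obs) = 8/315 / 16/315 = 1/2
P(Z=1 | obs) = 8/315 / 16/315 = 1/2

P(Z = 0 | obs) = 1/2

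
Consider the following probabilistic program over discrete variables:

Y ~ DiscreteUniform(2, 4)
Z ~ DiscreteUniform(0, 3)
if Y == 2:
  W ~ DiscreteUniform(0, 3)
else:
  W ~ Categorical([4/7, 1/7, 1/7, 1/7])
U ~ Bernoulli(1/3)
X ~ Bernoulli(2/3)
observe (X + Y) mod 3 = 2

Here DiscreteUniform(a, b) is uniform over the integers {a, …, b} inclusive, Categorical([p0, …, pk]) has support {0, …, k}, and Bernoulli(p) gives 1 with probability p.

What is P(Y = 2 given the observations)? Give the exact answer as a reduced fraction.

P(Y = 2 | obs) = 1/3

Enumerate traces; 64 have nonzero weight after conditioning:
  (Y=2, Z=0, W=0, U=0, X=0) weight 1/216
  (Y=2, Z=0, W=0, U=1, X=0) weight 1/432
  (Y=2, Z=0, W=1, U=0, X=0) weight 1/216
  (Y=2, Z=0, W=1, U=1, X=0) weight 1/432
  (Y=2, Z=0, W=2, U=0, X=0) weight 1/216
  (Y=2, Z=0, W=2, U=1, X=0) weight 1/432
  (Y=2, Z=0, W=3, U=0, X=0) weight 1/216
  (Y=2, Z=0, W=3, U=1, X=0) weight 1/432
  (Y=4, Z=0, W=0, U=0, X=1) weight 4/189
  … 55 more
Group by Y:
  weight(Y=2) = 1/9
  weight(Y=4) = 2/9
Total weight = 1/9 + 2/9 = 1/3
P(Y=2 | obs) = 1/9 / 1/3 = 1/3
P(Y=4 | obs) = 2/9 / 1/3 = 2/3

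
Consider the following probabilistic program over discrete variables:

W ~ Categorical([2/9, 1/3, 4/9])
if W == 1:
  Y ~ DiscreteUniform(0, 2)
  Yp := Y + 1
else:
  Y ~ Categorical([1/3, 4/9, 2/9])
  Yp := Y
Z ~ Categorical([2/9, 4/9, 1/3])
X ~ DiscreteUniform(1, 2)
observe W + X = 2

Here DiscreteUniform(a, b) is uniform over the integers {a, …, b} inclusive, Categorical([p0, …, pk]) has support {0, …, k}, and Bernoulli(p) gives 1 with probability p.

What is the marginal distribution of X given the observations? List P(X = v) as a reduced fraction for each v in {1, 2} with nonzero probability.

P(X=1) = 3/5, P(X=2) = 2/5

Enumerate traces; 18 have nonzero weight after conditioning:
  (W=0, Y=0, Z=0, X=2) weight 2/243
  (W=0, Y=0, Z=1, X=2) weight 4/243
  (W=0, Y=0, Z=2, X=2) weight 1/81
  (W=0, Y=1, Z=0, X=2) weight 8/729
  (W=0, Y=1, Z=1, X=2) weight 16/729
  (W=0, Y=1, Z=2, X=2) weight 4/243
  (W=0, Y=2, Z=0, X=2) weight 4/729
  (W=0, Y=2, Z=1, X=2) weight 8/729
  (W=1, Y=0, Z=0, X=1) weight 1/81
  … 9 more
Group by X:
  weight(X=1) = 1/6
  weight(X=2) = 1/9
Total weight = 1/6 + 1/9 = 5/18
P(X=1 | obs) = 1/6 / 5/18 = 3/5
P(X=2 | obs) = 1/9 / 5/18 = 2/5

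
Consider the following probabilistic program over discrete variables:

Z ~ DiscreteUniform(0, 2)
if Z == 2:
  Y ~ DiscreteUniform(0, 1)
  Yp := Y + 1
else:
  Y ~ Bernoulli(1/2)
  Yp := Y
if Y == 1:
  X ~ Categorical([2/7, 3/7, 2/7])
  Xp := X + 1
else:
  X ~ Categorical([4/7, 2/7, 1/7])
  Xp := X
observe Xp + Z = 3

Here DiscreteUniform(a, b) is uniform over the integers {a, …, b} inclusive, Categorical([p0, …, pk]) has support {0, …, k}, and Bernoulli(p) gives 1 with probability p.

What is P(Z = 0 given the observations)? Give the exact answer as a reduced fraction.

P(Z = 0 | obs) = 1/5

Enumerate traces; 5 have nonzero weight after conditioning:
  (Z=0, Y=1, X=2) weight 1/21
  (Z=1, Y=0, X=2) weight 1/42
  (Z=1, Y=1, X=1) weight 1/14
  (Z=2, Y=0, X=1) weight 1/21
  (Z=2, Y=1, X=0) weight 1/21
Group by Z:
  weight(Z=0) = 1/21
  weight(Z=1) = 2/21
  weight(Z=2) = 2/21
Total weight = 1/21 + 2/21 + 2/21 = 5/21
P(Z=0 | obs) = 1/21 / 5/21 = 1/5
P(Z=1 | obs) = 2/21 / 5/21 = 2/5
P(Z=2 | obs) = 2/21 / 5/21 = 2/5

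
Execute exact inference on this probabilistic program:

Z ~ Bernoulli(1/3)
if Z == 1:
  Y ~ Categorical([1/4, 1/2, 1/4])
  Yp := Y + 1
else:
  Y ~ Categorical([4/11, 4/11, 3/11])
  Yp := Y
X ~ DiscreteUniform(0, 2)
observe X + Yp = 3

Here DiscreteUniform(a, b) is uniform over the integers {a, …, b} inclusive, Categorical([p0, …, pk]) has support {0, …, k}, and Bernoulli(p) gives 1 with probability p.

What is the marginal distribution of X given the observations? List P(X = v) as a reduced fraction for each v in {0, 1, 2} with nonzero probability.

P(X=0) = 11/100, P(X=1) = 23/50, P(X=2) = 43/100

Enumerate traces; 5 have nonzero weight after conditioning:
  (Z=0, Y=1, X=2) weight 8/99
  (Z=0, Y=2, X=1) weight 2/33
  (Z=1, Y=0, X=2) weight 1/36
  (Z=1, Y=1, X=1) weight 1/18
  (Z=1, Y=2, X=0) weight 1/36
Group by X:
  weight(X=0) = 1/36
  weight(X=1) = 23/198
  weight(X=2) = 43/396
Total weight = 1/36 + 23/198 + 43/396 = 25/99
P(X=0 | obs) = 1/36 / 25/99 = 11/100
P(X=1 | obs) = 23/198 / 25/99 = 23/50
P(X=2 | obs) = 43/396 / 25/99 = 43/100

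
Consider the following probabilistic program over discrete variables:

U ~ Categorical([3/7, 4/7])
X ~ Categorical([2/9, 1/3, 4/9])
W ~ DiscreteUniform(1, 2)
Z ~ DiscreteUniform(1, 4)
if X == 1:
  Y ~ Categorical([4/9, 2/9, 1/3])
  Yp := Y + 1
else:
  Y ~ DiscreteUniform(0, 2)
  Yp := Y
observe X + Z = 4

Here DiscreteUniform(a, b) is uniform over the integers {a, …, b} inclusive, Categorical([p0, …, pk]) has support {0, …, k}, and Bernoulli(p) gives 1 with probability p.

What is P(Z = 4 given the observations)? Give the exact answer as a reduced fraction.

P(Z = 4 | obs) = 2/9

Enumerate traces; 36 have nonzero weight after conditioning:
  (U=0, X=0, W=1, Z=4, Y=0) weight 1/252
  (U=0, X=0, W=1, Z=4, Y=1) weight 1/252
  (U=0, X=0, W=1, Z=4, Y=2) weight 1/252
  (U=0, X=0, W=2, Z=4, Y=0) weight 1/252
  (U=0, X=0, W=2, Z=4, Y=1) weight 1/252
  (U=0, X=0, W=2, Z=4, Y=2) weight 1/252
  (U=0, X=1, W=1, Z=3, Y=0) weight 1/126
  (U=0, X=1, W=1, Z=3, Y=1) weight 1/252
  (U=0, X=2, W=1, Z=2, Y=0) weight 1/126
  … 27 more
Group by Z:
  weight(Z=2) = 1/9
  weight(Z=3) = 1/12
  weight(Z=4) = 1/18
Total weight = 1/9 + 1/12 + 1/18 = 1/4
P(Z=2 | obs) = 1/9 / 1/4 = 4/9
P(Z=3 | obs) = 1/12 / 1/4 = 1/3
P(Z=4 | obs) = 1/18 / 1/4 = 2/9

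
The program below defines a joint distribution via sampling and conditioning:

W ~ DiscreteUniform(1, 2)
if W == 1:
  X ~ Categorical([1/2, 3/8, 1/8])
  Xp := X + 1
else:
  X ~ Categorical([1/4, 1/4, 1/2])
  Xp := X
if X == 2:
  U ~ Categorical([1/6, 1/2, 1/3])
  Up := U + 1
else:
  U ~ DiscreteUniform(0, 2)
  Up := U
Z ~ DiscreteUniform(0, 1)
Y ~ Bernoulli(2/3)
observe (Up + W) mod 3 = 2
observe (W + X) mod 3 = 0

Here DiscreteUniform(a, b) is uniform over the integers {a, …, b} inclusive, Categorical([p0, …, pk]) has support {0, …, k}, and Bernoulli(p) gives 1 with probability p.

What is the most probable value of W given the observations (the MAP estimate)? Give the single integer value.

argmax_v P(W = v | obs) = 2

Enumerate traces; 8 have nonzero weight after conditioning:
  (W=1, X=2, U=0, Z=0, Y=0) weight 1/576
  (W=1, X=2, U=0, Z=0, Y=1) weight 1/288
  (W=1, X=2, U=0, Z=1, Y=0) weight 1/576
  (W=1, X=2, U=0, Z=1, Y=1) weight 1/288
  (W=2, X=1, U=0, Z=0, Y=0) weight 1/144
  (W=2, X=1, U=0, Z=0, Y=1) weight 1/72
  (W=2, X=1, U=0, Z=1, Y=0) weight 1/144
  (W=2, X=1, U=0, Z=1, Y=1) weight 1/72
Group by W:
  weight(W=1) = 1/96
  weight(W=2) = 1/24
Total weight = 1/96 + 1/24 = 5/96
P(W=1 | obs) = 1/96 / 5/96 = 1/5
P(W=2 | obs) = 1/24 / 5/96 = 4/5
argmax = 2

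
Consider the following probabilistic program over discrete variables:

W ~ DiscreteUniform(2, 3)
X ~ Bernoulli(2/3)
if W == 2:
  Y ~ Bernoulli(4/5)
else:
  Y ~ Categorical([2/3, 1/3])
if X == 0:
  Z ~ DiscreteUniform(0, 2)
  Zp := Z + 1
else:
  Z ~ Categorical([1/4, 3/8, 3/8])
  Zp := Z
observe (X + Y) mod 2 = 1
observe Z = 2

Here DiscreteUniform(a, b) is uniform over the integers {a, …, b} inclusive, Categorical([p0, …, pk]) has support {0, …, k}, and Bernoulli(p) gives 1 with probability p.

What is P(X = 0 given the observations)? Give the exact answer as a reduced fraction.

P(X = 0 | obs) = 68/185

Enumerate traces; 4 have nonzero weight after conditioning:
  (W=2, X=0, Y=1, Z=2) weight 2/45
  (W=2, X=1, Y=0, Z=2) weight 1/40
  (W=3, X=0, Y=1, Z=2) weight 1/54
  (W=3, X=1, Y=0, Z=2) weight 1/12
Group by X:
  weight(X=0) = 17/270
  weight(X=1) = 13/120
Total weight = 17/270 + 13/120 = 37/216
P(X=0 | obs) = 17/270 / 37/216 = 68/185
P(X=1 | obs) = 13/120 / 37/216 = 117/185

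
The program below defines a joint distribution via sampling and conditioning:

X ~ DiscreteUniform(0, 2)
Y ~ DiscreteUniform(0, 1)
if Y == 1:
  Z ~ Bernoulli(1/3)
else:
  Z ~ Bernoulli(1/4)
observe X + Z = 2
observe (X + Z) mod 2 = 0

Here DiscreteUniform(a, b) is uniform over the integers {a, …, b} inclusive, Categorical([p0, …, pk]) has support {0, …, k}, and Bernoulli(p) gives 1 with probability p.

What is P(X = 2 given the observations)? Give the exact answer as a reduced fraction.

P(X = 2 | obs) = 17/24

Enumerate traces; 4 have nonzero weight after conditioning:
  (X=1, Y=0, Z=1) weight 1/24
  (X=1, Y=1, Z=1) weight 1/18
  (X=2, Y=0, Z=0) weight 1/8
  (X=2, Y=1, Z=0) weight 1/9
Group by X:
  weight(X=1) = 7/72
  weight(X=2) = 17/72
Total weight = 7/72 + 17/72 = 1/3
P(X=1 | obs) = 7/72 / 1/3 = 7/24
P(X=2 | obs) = 17/72 / 1/3 = 17/24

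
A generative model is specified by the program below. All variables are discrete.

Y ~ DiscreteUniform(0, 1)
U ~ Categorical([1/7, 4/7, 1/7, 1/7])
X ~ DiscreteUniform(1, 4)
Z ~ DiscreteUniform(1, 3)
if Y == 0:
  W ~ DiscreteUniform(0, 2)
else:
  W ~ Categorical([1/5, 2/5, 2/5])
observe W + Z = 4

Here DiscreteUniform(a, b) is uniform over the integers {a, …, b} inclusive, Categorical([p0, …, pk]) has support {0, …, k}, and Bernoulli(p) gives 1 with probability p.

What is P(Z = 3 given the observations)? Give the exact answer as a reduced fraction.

P(Z = 3 | obs) = 1/2

Enumerate traces; 64 have nonzero weight after conditioning:
  (Y=0, U=0, X=1, Z=2, W=2) weight 1/504
  (Y=0, U=0, X=1, Z=3, W=1) weight 1/504
  (Y=0, U=0, X=2, Z=2, W=2) weight 1/504
  (Y=0, U=0, X=2, Z=3, W=1) weight 1/504
  (Y=0, U=0, X=3, Z=2, W=2) weight 1/504
  (Y=0, U=0, X=3, Z=3, W=1) weight 1/504
  (Y=0, U=0, X=4, Z=2, W=2) weight 1/504
  (Y=0, U=0, X=4, Z=3, W=1) weight 1/504
  … 56 more
Group by Z:
  weight(Z=2) = 11/90
  weight(Z=3) = 11/90
Total weight = 11/90 + 11/90 = 11/45
P(Z=2 | obs) = 11/90 / 11/45 = 1/2
P(Z=3 | obs) = 11/90 / 11/45 = 1/2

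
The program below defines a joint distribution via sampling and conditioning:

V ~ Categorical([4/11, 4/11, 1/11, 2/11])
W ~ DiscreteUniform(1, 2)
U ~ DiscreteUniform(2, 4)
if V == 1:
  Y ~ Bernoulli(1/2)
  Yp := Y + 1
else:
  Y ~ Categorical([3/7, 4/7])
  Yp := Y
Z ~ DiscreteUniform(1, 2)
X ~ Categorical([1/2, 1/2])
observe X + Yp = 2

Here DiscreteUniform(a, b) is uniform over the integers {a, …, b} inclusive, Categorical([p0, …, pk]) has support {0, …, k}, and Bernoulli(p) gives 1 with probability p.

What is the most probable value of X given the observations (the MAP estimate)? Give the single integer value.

argmax_v P(X = v | obs) = 1

Enumerate traces; 60 have nonzero weight after conditioning:
  (V=0, W=1, U=2, Y=1, Z=1, X=1) weight 2/231
  (V=0, W=1, U=2, Y=1, Z=2, X=1) weight 2/231
  (V=0, W=1, U=3, Y=1, Z=1, X=1) weight 2/231
  (V=0, W=1, U=3, Y=1, Z=2, X=1) weight 2/231
  (V=0, W=1, U=4, Y=1, Z=1, X=1) weight 2/231
  (V=0, W=1, U=4, Y=1, Z=2, X=1) weight 2/231
  (V=0, W=2, U=2, Y=1, Z=1, X=1) weight 2/231
  (V=0, W=2, U=2, Y=1, Z=2, X=1) weight 2/231
  (V=1, W=1, U=2, Y=1, Z=1, X=0) weight 1/132
  … 51 more
Group by X:
  weight(X=0) = 1/11
  weight(X=1) = 3/11
Total weight = 1/11 + 3/11 = 4/11
P(X=0 | obs) = 1/11 / 4/11 = 1/4
P(X=1 | obs) = 3/11 / 4/11 = 3/4
argmax = 1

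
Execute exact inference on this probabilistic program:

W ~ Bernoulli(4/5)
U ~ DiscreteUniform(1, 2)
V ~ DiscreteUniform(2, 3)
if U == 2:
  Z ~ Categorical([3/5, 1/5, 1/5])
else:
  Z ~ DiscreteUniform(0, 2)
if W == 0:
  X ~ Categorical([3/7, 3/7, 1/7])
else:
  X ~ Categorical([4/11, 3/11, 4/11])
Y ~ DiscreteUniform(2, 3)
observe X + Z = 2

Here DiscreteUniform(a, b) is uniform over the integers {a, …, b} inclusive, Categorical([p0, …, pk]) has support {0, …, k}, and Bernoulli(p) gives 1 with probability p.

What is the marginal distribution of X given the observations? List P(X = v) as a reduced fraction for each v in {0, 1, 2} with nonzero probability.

P(X=0) = 580/1909, P(X=1) = 468/1909, P(X=2) = 861/1909

Enumerate traces; 48 have nonzero weight after conditioning:
  (W=0, U=1, V=2, Z=0, X=2, Y=2) weight 1/840
  (W=0, U=1, V=2, Z=0, X=2, Y=3) weight 1/840
  (W=0, U=1, V=2, Z=1, X=1, Y=2) weight 1/280
  (W=0, U=1, V=2, Z=1, X=1, Y=3) weight 1/280
  (W=0, U=1, V=2, Z=2, X=0, Y=2) weight 1/280
  (W=0, U=1, V=2, Z=2, X=0, Y=3) weight 1/280
  (W=0, U=1, V=3, Z=0, X=2, Y=2) weight 1/840
  (W=0, U=1, V=3, Z=0, X=2, Y=3) weight 1/840
  … 40 more
Group by X:
  weight(X=0) = 116/1155
  weight(X=1) = 156/1925
  weight(X=2) = 41/275
Total weight = 116/1155 + 156/1925 + 41/275 = 1909/5775
P(X=0 | obs) = 116/1155 / 1909/5775 = 580/1909
P(X=1 | obs) = 156/1925 / 1909/5775 = 468/1909
P(X=2 | obs) = 41/275 / 1909/5775 = 861/1909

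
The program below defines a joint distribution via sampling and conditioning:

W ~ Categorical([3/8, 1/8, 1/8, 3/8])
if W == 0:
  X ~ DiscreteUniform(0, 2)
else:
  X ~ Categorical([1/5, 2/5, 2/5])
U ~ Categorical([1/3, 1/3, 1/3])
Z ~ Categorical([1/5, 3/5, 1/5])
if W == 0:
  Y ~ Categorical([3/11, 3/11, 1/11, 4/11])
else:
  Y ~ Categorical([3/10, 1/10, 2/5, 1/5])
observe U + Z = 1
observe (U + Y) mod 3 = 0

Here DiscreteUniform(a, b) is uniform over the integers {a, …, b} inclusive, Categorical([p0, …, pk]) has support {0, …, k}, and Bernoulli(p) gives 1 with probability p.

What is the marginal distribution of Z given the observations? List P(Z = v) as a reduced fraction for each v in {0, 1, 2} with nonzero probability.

Enumerate traces; 36 have nonzero weight after conditioning:
  (W=0, X=0, U=0, Z=1, Y=0) weight 3/440
  (W=0, X=0, U=0, Z=1, Y=3) weight 1/110
  (W=0, X=0, U=1, Z=0, Y=2) weight 1/1320
  (W=0, X=1, U=0, Z=1, Y=0) weight 3/440
  (W=0, X=1, U=0, Z=1, Y=3) weight 1/110
  (W=0, X=1, U=1, Z=0, Y=2) weight 1/1320
  (W=0, X=2, U=0, Z=1, Y=0) weight 3/440
  (W=0, X=2, U=0, Z=1, Y=3) weight 1/110
  … 28 more
Group by Z:
  weight(Z=0) = 5/264
  weight(Z=1) = 97/880
Total weight = 5/264 + 97/880 = 31/240
P(Z=0 | obs) = 5/264 / 31/240 = 50/341
P(Z=1 | obs) = 97/880 / 31/240 = 291/341

P(Z=0) = 50/341, P(Z=1) = 291/341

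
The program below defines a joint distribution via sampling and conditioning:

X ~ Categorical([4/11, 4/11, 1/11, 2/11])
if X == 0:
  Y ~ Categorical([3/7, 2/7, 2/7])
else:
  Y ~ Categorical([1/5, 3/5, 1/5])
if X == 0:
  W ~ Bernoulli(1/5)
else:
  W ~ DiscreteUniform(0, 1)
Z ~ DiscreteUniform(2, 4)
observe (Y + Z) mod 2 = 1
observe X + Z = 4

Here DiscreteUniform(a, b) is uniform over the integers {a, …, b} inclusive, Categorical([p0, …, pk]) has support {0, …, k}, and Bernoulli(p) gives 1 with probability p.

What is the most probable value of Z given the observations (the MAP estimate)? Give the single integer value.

Enumerate traces; 8 have nonzero weight after conditioning:
  (X=0, Y=1, W=0, Z=4) weight 32/1155
  (X=0, Y=1, W=1, Z=4) weight 8/1155
  (X=1, Y=0, W=0, Z=3) weight 2/165
  (X=1, Y=0, W=1, Z=3) weight 2/165
  (X=1, Y=2, W=0, Z=3) weight 2/165
  (X=1, Y=2, W=1, Z=3) weight 2/165
  (X=2, Y=1, W=0, Z=2) weight 1/110
  (X=2, Y=1, W=1, Z=2) weight 1/110
Group by Z:
  weight(Z=2) = 1/55
  weight(Z=3) = 8/165
  weight(Z=4) = 8/231
Total weight = 1/55 + 8/165 + 8/231 = 39/385
P(Z=2 | obs) = 1/55 / 39/385 = 7/39
P(Z=3 | obs) = 8/165 / 39/385 = 56/117
P(Z=4 | obs) = 8/231 / 39/385 = 40/117
argmax = 3

argmax_v P(Z = v | obs) = 3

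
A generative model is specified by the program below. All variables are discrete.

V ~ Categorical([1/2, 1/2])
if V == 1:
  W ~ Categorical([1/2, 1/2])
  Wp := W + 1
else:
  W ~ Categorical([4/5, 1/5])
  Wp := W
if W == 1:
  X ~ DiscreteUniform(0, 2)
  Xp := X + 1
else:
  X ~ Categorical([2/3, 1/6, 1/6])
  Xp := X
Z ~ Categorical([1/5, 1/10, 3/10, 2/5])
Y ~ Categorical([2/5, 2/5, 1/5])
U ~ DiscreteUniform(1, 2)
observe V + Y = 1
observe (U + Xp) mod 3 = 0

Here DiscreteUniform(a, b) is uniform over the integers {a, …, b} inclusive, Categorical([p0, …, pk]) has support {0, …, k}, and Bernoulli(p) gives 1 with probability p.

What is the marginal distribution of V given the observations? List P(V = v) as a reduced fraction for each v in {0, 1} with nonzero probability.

P(V=0) = 4/9, P(V=1) = 5/9

Enumerate traces; 32 have nonzero weight after conditioning:
  (V=0, W=0, X=1, Z=0, Y=1, U=2) weight 1/375
  (V=0, W=0, X=1, Z=1, Y=1, U=2) weight 1/750
  (V=0, W=0, X=1, Z=2, Y=1, U=2) weight 1/250
  (V=0, W=0, X=1, Z=3, Y=1, U=2) weight 2/375
  (V=0, W=0, X=2, Z=0, Y=1, U=1) weight 1/375
  (V=0, W=0, X=2, Z=1, Y=1, U=1) weight 1/750
  (V=0, W=0, X=2, Z=2, Y=1, U=1) weight 1/250
  (V=0, W=0, X=2, Z=3, Y=1, U=1) weight 2/375
  (V=1, W=0, X=1, Z=0, Y=0, U=2) weight 1/600
  … 23 more
Group by V:
  weight(V=0) = 1/25
  weight(V=1) = 1/20
Total weight = 1/25 + 1/20 = 9/100
P(V=0 | obs) = 1/25 / 9/100 = 4/9
P(V=1 | obs) = 1/20 / 9/100 = 5/9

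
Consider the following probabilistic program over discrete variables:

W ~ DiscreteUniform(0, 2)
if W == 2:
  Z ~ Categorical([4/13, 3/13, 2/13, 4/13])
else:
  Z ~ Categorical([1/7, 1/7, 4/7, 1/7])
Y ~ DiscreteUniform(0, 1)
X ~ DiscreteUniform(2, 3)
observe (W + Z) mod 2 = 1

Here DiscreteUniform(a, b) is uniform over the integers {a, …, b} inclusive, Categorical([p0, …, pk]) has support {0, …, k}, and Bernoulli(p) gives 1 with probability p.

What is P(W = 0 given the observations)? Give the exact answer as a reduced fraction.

P(W = 0 | obs) = 13/70

Enumerate traces; 24 have nonzero weight after conditioning:
  (W=0, Z=1, Y=0, X=2) weight 1/84
  (W=0, Z=1, Y=0, X=3) weight 1/84
  (W=0, Z=1, Y=1, X=2) weight 1/84
  (W=0, Z=1, Y=1, X=3) weight 1/84
  (W=0, Z=3, Y=0, X=2) weight 1/84
  (W=0, Z=3, Y=0, X=3) weight 1/84
  (W=0, Z=3, Y=1, X=2) weight 1/84
  (W=0, Z=3, Y=1, X=3) weight 1/84
  (W=1, Z=0, Y=0, X=2) weight 1/84
  (W=2, Z=1, Y=0, X=2) weight 1/52
  … 14 more
Group by W:
  weight(W=0) = 2/21
  weight(W=1) = 5/21
  weight(W=2) = 7/39
Total weight = 2/21 + 5/21 + 7/39 = 20/39
P(W=0 | obs) = 2/21 / 20/39 = 13/70
P(W=1 | obs) = 5/21 / 20/39 = 13/28
P(W=2 | obs) = 7/39 / 20/39 = 7/20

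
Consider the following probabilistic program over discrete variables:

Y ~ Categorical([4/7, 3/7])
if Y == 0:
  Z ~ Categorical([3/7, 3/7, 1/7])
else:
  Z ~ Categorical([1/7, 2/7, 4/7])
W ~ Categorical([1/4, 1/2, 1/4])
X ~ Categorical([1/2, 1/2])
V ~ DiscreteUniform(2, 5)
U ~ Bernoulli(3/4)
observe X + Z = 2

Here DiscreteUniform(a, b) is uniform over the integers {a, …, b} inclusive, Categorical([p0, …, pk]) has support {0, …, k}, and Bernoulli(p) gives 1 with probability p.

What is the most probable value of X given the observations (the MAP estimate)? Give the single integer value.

argmax_v P(X = v | obs) = 1

Enumerate traces; 96 have nonzero weight after conditioning:
  (Y=0, Z=1, W=0, X=1, V=2, U=0) weight 3/1568
  (Y=0, Z=1, W=0, X=1, V=2, U=1) weight 9/1568
  (Y=0, Z=1, W=0, X=1, V=3, U=0) weight 3/1568
  (Y=0, Z=1, W=0, X=1, V=3, U=1) weight 9/1568
  (Y=0, Z=1, W=0, X=1, V=4, U=0) weight 3/1568
  (Y=0, Z=1, W=0, X=1, V=4, U=1) weight 9/1568
  (Y=0, Z=1, W=0, X=1, V=5, U=0) weight 3/1568
  (Y=0, Z=1, W=0, X=1, V=5, U=1) weight 9/1568
  (Y=0, Z=2, W=0, X=0, V=2, U=0) weight 1/1568
  … 87 more
Group by X:
  weight(X=0) = 8/49
  weight(X=1) = 9/49
Total weight = 8/49 + 9/49 = 17/49
P(X=0 | obs) = 8/49 / 17/49 = 8/17
P(X=1 | obs) = 9/49 / 17/49 = 9/17
argmax = 1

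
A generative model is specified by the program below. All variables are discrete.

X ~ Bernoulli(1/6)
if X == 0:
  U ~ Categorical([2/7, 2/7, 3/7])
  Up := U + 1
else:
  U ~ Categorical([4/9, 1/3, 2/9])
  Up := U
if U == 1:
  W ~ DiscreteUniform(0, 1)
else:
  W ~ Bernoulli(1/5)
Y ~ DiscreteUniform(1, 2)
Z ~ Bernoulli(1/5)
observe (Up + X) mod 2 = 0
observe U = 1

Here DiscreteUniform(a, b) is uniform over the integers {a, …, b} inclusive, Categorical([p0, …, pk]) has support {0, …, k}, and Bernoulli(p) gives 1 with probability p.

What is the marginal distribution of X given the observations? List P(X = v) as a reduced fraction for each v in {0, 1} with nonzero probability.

P(X=0) = 30/37, P(X=1) = 7/37

Enumerate traces; 16 have nonzero weight after conditioning:
  (X=0, U=1, W=0, Y=1, Z=0) weight 1/21
  (X=0, U=1, W=0, Y=1, Z=1) weight 1/84
  (X=0, U=1, W=0, Y=2, Z=0) weight 1/21
  (X=0, U=1, W=0, Y=2, Z=1) weight 1/84
  (X=0, U=1, W=1, Y=1, Z=0) weight 1/21
  (X=0, U=1, W=1, Y=1, Z=1) weight 1/84
  (X=0, U=1, W=1, Y=2, Z=0) weight 1/21
  (X=0, U=1, W=1, Y=2, Z=1) weight 1/84
  (X=1, U=1, W=0, Y=1, Z=0) weight 1/90
  … 7 more
Group by X:
  weight(X=0) = 5/21
  weight(X=1) = 1/18
Total weight = 5/21 + 1/18 = 37/126
P(X=0 | obs) = 5/21 / 37/126 = 30/37
P(X=1 | obs) = 1/18 / 37/126 = 7/37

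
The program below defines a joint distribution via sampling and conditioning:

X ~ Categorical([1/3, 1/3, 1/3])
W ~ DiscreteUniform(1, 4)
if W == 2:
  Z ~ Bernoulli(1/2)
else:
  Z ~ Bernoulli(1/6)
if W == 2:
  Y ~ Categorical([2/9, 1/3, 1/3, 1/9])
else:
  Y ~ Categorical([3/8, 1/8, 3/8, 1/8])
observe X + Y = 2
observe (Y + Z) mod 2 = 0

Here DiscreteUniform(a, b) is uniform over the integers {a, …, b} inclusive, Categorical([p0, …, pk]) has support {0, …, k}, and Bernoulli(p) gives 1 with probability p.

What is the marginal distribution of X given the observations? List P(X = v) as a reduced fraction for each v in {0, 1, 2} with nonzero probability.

Enumerate traces; 12 have nonzero weight after conditioning:
  (X=0, W=1, Z=0, Y=2) weight 5/192
  (X=0, W=2, Z=0, Y=2) weight 1/72
  (X=0, W=3, Z=0, Y=2) weight 5/192
  (X=0, W=4, Z=0, Y=2) weight 5/192
  (X=1, W=1, Z=1, Y=1) weight 1/576
  (X=1, W=2, Z=1, Y=1) weight 1/72
  (X=1, W=3, Z=1, Y=1) weight 1/576
  (X=1, W=4, Z=1, Y=1) weight 1/576
  (X=2, W=1, Z=0, Y=0) weight 5/192
  … 3 more
Group by X:
  weight(X=0) = 53/576
  weight(X=1) = 11/576
  weight(X=2) = 151/1728
Total weight = 53/576 + 11/576 + 151/1728 = 343/1728
P(X=0 | obs) = 53/576 / 343/1728 = 159/343
P(X=1 | obs) = 11/576 / 343/1728 = 33/343
P(X=2 | obs) = 151/1728 / 343/1728 = 151/343

P(X=0) = 159/343, P(X=1) = 33/343, P(X=2) = 151/343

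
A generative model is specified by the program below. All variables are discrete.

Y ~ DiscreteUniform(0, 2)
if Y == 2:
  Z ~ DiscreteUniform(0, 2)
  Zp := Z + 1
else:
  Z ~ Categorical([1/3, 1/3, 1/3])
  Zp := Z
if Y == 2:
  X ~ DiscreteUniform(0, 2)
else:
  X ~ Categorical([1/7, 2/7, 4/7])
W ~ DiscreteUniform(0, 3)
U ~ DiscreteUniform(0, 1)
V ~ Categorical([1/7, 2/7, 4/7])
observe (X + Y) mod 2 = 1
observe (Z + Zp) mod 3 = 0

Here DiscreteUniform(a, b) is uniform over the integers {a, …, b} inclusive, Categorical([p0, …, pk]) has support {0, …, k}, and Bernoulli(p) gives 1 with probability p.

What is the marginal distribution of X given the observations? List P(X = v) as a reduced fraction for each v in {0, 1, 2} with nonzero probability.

Enumerate traces; 96 have nonzero weight after conditioning:
  (Y=0, Z=0, X=1, W=0, U=0, V=0) weight 1/1764
  (Y=0, Z=0, X=1, W=0, U=0, V=1) weight 1/882
  (Y=0, Z=0, X=1, W=0, U=0, V=2) weight 1/441
  (Y=0, Z=0, X=1, W=0, U=1, V=0) weight 1/1764
  (Y=0, Z=0, X=1, W=0, U=1, V=1) weight 1/882
  (Y=0, Z=0, X=1, W=0, U=1, V=2) weight 1/441
  (Y=0, Z=0, X=1, W=1, U=0, V=0) weight 1/1764
  (Y=0, Z=0, X=1, W=1, U=0, V=1) weight 1/882
  (Y=1, Z=0, X=0, W=0, U=0, V=0) weight 1/3528
  (Y=1, Z=0, X=2, W=0, U=0, V=0) weight 1/882
  … 86 more
Group by X:
  weight(X=0) = 1/63
  weight(X=1) = 13/189
  weight(X=2) = 4/63
Total weight = 1/63 + 13/189 + 4/63 = 4/27
P(X=0 | obs) = 1/63 / 4/27 = 3/28
P(X=1 | obs) = 13/189 / 4/27 = 13/28
P(X=2 | obs) = 4/63 / 4/27 = 3/7

P(X=0) = 3/28, P(X=1) = 13/28, P(X=2) = 3/7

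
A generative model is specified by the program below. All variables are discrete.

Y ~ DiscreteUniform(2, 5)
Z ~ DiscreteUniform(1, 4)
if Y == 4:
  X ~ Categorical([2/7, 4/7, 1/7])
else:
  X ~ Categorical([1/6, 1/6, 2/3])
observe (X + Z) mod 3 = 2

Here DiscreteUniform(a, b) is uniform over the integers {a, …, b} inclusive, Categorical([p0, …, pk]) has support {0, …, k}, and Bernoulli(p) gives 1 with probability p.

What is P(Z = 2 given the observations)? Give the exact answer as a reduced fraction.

P(Z = 2 | obs) = 11/71

Enumerate traces; 16 have nonzero weight after conditioning:
  (Y=2, Z=1, X=1) weight 1/96
  (Y=2, Z=2, X=0) weight 1/96
  (Y=2, Z=3, X=2) weight 1/24
  (Y=2, Z=4, X=1) weight 1/96
  (Y=3, Z=1, X=1) weight 1/96
  (Y=3, Z=2, X=0) weight 1/96
  (Y=3, Z=3, X=2) weight 1/24
  (Y=3, Z=4, X=1) weight 1/96
  … 8 more
Group by Z:
  weight(Z=1) = 15/224
  weight(Z=2) = 11/224
  weight(Z=3) = 15/112
  weight(Z=4) = 15/224
Total weight = 15/224 + 11/224 + 15/112 + 15/224 = 71/224
P(Z=1 | obs) = 15/224 / 71/224 = 15/71
P(Z=2 | obs) = 11/224 / 71/224 = 11/71
P(Z=3 | obs) = 15/112 / 71/224 = 30/71
P(Z=4 | obs) = 15/224 / 71/224 = 15/71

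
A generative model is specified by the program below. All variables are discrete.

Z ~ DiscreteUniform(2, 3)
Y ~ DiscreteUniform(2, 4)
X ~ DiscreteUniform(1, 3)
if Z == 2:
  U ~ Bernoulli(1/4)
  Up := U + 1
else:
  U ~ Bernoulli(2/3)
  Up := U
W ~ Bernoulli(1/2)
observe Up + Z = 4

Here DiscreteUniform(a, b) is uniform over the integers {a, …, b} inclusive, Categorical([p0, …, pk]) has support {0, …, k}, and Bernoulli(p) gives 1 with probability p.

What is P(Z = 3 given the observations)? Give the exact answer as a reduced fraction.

Enumerate traces; 36 have nonzero weight after conditioning:
  (Z=2, Y=2, X=1, U=1, W=0) weight 1/144
  (Z=2, Y=2, X=1, U=1, W=1) weight 1/144
  (Z=2, Y=2, X=2, U=1, W=0) weight 1/144
  (Z=2, Y=2, X=2, U=1, W=1) weight 1/144
  (Z=2, Y=2, X=3, U=1, W=0) weight 1/144
  (Z=2, Y=2, X=3, U=1, W=1) weight 1/144
  (Z=2, Y=3, X=1, U=1, W=0) weight 1/144
  (Z=2, Y=3, X=1, U=1, W=1) weight 1/144
  (Z=3, Y=2, X=1, U=1, W=0) weight 1/54
  … 27 more
Group by Z:
  weight(Z=2) = 1/8
  weight(Z=3) = 1/3
Total weight = 1/8 + 1/3 = 11/24
P(Z=2 | obs) = 1/8 / 11/24 = 3/11
P(Z=3 | obs) = 1/3 / 11/24 = 8/11

P(Z = 3 | obs) = 8/11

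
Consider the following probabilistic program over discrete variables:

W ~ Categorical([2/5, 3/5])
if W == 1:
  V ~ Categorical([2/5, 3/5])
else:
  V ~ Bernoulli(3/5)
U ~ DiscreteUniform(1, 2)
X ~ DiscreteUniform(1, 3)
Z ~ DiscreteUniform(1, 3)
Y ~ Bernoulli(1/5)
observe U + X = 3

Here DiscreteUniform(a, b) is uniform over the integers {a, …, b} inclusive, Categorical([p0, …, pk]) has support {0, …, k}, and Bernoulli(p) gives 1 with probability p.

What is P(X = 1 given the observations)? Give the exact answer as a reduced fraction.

Enumerate traces; 48 have nonzero weight after conditioning:
  (W=0, V=0, U=1, X=2, Z=1, Y=0) weight 8/1125
  (W=0, V=0, U=1, X=2, Z=1, Y=1) weight 2/1125
  (W=0, V=0, U=1, X=2, Z=2, Y=0) weight 8/1125
  (W=0, V=0, U=1, X=2, Z=2, Y=1) weight 2/1125
  (W=0, V=0, U=1, X=2, Z=3, Y=0) weight 8/1125
  (W=0, V=0, U=1, X=2, Z=3, Y=1) weight 2/1125
  (W=0, V=0, U=2, X=1, Z=1, Y=0) weight 8/1125
  (W=0, V=0, U=2, X=1, Z=1, Y=1) weight 2/1125
  … 40 more
Group by X:
  weight(X=1) = 1/6
  weight(X=2) = 1/6
Total weight = 1/6 + 1/6 = 1/3
P(X=1 | obs) = 1/6 / 1/3 = 1/2
P(X=2 | obs) = 1/6 / 1/3 = 1/2

P(X = 1 | obs) = 1/2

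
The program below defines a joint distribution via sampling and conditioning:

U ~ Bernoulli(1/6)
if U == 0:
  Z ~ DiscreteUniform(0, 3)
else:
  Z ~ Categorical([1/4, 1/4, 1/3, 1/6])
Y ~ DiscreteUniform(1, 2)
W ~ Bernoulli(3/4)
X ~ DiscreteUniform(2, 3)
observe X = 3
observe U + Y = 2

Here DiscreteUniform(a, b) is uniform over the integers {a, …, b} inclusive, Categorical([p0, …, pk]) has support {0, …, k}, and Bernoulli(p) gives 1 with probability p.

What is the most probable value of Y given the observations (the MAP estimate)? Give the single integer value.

Enumerate traces; 16 have nonzero weight after conditioning:
  (U=0, Z=0, Y=2, W=0, X=3) weight 5/384
  (U=0, Z=0, Y=2, W=1, X=3) weight 5/128
  (U=0, Z=1, Y=2, W=0, X=3) weight 5/384
  (U=0, Z=1, Y=2, W=1, X=3) weight 5/128
  (U=0, Z=2, Y=2, W=0, X=3) weight 5/384
  (U=0, Z=2, Y=2, W=1, X=3) weight 5/128
  (U=0, Z=3, Y=2, W=0, X=3) weight 5/384
  (U=0, Z=3, Y=2, W=1, X=3) weight 5/128
  (U=1, Z=0, Y=1, W=0, X=3) weight 1/384
  … 7 more
Group by Y:
  weight(Y=1) = 1/24
  weight(Y=2) = 5/24
Total weight = 1/24 + 5/24 = 1/4
P(Y=1 | obs) = 1/24 / 1/4 = 1/6
P(Y=2 | obs) = 5/24 / 1/4 = 5/6
argmax = 2

argmax_v P(Y = v | obs) = 2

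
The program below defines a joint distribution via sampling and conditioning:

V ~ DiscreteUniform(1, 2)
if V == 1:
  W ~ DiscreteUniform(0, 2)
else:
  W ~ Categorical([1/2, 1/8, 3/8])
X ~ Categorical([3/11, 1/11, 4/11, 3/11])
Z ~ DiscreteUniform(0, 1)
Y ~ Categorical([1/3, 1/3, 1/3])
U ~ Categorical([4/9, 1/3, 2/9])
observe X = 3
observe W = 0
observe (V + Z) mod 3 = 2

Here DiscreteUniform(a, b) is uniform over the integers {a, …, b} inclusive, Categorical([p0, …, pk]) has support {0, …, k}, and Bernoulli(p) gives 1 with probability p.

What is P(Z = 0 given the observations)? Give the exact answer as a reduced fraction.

P(Z = 0 | obs) = 3/5

Enumerate traces; 18 have nonzero weight after conditioning:
  (V=1, W=0, X=3, Z=1, Y=0, U=0) weight 1/297
  (V=1, W=0, X=3, Z=1, Y=0, U=1) weight 1/396
  (V=1, W=0, X=3, Z=1, Y=0, U=2) weight 1/594
  (V=1, W=0, X=3, Z=1, Y=1, U=0) weight 1/297
  (V=1, W=0, X=3, Z=1, Y=1, U=1) weight 1/396
  (V=1, W=0, X=3, Z=1, Y=1, U=2) weight 1/594
  (V=1, W=0, X=3, Z=1, Y=2, U=0) weight 1/297
  (V=1, W=0, X=3, Z=1, Y=2, U=1) weight 1/396
  (V=2, W=0, X=3, Z=0, Y=0, U=0) weight 1/198
  … 9 more
Group by Z:
  weight(Z=0) = 3/88
  weight(Z=1) = 1/44
Total weight = 3/88 + 1/44 = 5/88
P(Z=0 | obs) = 3/88 / 5/88 = 3/5
P(Z=1 | obs) = 1/44 / 5/88 = 2/5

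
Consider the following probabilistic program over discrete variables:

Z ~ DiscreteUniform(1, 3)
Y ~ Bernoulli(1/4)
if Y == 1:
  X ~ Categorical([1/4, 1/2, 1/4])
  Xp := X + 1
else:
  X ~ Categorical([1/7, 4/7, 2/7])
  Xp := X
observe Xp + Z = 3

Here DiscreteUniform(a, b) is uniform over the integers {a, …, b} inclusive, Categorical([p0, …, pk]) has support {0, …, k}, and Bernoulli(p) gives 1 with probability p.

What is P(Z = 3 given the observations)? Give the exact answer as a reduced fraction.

P(Z = 3 | obs) = 4/35

Enumerate traces; 5 have nonzero weight after conditioning:
  (Z=1, Y=0, X=2) weight 1/14
  (Z=1, Y=1, X=1) weight 1/24
  (Z=2, Y=0, X=1) weight 1/7
  (Z=2, Y=1, X=0) weight 1/48
  (Z=3, Y=0, X=0) weight 1/28
Group by Z:
  weight(Z=1) = 19/168
  weight(Z=2) = 55/336
  weight(Z=3) = 1/28
Total weight = 19/168 + 55/336 + 1/28 = 5/16
P(Z=1 | obs) = 19/168 / 5/16 = 38/105
P(Z=2 | obs) = 55/336 / 5/16 = 11/21
P(Z=3 | obs) = 1/28 / 5/16 = 4/35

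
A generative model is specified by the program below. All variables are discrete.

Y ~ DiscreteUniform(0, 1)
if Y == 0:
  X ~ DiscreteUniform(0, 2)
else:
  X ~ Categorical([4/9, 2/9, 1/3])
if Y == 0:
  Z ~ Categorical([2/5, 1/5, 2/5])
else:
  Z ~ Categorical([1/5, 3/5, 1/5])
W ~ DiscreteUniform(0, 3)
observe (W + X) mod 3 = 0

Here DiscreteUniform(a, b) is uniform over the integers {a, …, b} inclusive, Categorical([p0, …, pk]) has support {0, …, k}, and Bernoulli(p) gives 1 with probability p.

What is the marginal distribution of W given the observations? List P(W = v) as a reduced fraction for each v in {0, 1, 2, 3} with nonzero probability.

P(W=0) = 7/25, P(W=1) = 6/25, P(W=2) = 1/5, P(W=3) = 7/25

Enumerate traces; 24 have nonzero weight after conditioning:
  (Y=0, X=0, Z=0, W=0) weight 1/60
  (Y=0, X=0, Z=0, W=3) weight 1/60
  (Y=0, X=0, Z=1, W=0) weight 1/120
  (Y=0, X=0, Z=1, W=3) weight 1/120
  (Y=0, X=0, Z=2, W=0) weight 1/60
  (Y=0, X=0, Z=2, W=3) weight 1/60
  (Y=0, X=1, Z=0, W=2) weight 1/60
  (Y=0, X=1, Z=1, W=2) weight 1/120
  (Y=0, X=2, Z=0, W=1) weight 1/60
  … 15 more
Group by W:
  weight(W=0) = 7/72
  weight(W=1) = 1/12
  weight(W=2) = 5/72
  weight(W=3) = 7/72
Total weight = 7/72 + 1/12 + 5/72 + 7/72 = 25/72
P(W=0 | obs) = 7/72 / 25/72 = 7/25
P(W=1 | obs) = 1/12 / 25/72 = 6/25
P(W=2 | obs) = 5/72 / 25/72 = 1/5
P(W=3 | obs) = 7/72 / 25/72 = 7/25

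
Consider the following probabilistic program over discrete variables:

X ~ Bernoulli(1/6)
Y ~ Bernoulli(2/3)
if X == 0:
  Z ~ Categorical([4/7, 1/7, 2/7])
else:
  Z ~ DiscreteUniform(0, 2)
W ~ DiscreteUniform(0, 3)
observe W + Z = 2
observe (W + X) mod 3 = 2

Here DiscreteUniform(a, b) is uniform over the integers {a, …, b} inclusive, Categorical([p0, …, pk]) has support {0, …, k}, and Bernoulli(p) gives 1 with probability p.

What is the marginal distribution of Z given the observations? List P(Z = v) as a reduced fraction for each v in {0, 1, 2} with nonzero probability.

P(Z=0) = 60/67, P(Z=1) = 7/67

Enumerate traces; 4 have nonzero weight after conditioning:
  (X=0, Y=0, Z=0, W=2) weight 5/126
  (X=0, Y=1, Z=0, W=2) weight 5/63
  (X=1, Y=0, Z=1, W=1) weight 1/216
  (X=1, Y=1, Z=1, W=1) weight 1/108
Group by Z:
  weight(Z=0) = 5/42
  weight(Z=1) = 1/72
Total weight = 5/42 + 1/72 = 67/504
P(Z=0 | obs) = 5/42 / 67/504 = 60/67
P(Z=1 | obs) = 1/72 / 67/504 = 7/67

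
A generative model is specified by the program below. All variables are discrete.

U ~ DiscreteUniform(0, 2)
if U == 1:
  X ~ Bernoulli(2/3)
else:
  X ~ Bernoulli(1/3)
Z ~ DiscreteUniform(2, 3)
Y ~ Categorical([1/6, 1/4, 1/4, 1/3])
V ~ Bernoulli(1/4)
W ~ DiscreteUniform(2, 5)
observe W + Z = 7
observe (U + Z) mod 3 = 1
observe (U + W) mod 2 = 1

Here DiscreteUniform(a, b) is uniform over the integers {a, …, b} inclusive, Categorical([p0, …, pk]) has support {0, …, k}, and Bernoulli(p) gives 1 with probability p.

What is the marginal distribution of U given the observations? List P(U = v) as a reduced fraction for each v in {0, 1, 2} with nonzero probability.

P(U=1) = 1/2, P(U=2) = 1/2

Enumerate traces; 32 have nonzero weight after conditioning:
  (U=1, X=0, Z=3, Y=0, V=0, W=4) weight 1/576
  (U=1, X=0, Z=3, Y=0, V=1, W=4) weight 1/1728
  (U=1, X=0, Z=3, Y=1, V=0, W=4) weight 1/384
  (U=1, X=0, Z=3, Y=1, V=1, W=4) weight 1/1152
  (U=1, X=0, Z=3, Y=2, V=0, W=4) weight 1/384
  (U=1, X=0, Z=3, Y=2, V=1, W=4) weight 1/1152
  (U=1, X=0, Z=3, Y=3, V=0, W=4) weight 1/288
  (U=1, X=0, Z=3, Y=3, V=1, W=4) weight 1/864
  (U=2, X=0, Z=2, Y=0, V=0, W=5) weight 1/288
  … 23 more
Group by U:
  weight(U=1) = 1/24
  weight(U=2) = 1/24
Total weight = 1/24 + 1/24 = 1/12
P(U=1 | obs) = 1/24 / 1/12 = 1/2
P(U=2 | obs) = 1/24 / 1/12 = 1/2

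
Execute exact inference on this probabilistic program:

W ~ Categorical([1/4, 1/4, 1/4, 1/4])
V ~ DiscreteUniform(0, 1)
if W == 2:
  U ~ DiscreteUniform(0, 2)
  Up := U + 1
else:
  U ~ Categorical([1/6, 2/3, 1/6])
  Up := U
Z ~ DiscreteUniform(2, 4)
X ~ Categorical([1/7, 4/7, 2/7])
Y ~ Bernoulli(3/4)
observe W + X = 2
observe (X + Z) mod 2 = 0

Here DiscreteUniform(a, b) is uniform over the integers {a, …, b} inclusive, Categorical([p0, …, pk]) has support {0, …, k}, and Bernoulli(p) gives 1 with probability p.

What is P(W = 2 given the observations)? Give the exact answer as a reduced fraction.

Enumerate traces; 60 have nonzero weight after conditioning:
  (W=0, V=0, U=0, Z=2, X=2, Y=0) weight 1/2016
  (W=0, V=0, U=0, Z=2, X=2, Y=1) weight 1/672
  (W=0, V=0, U=0, Z=4, X=2, Y=0) weight 1/2016
  (W=0, V=0, U=0, Z=4, X=2, Y=1) weight 1/672
  (W=0, V=0, U=1, Z=2, X=2, Y=0) weight 1/504
  (W=0, V=0, U=1, Z=2, X=2, Y=1) weight 1/168
  (W=0, V=0, U=1, Z=4, X=2, Y=0) weight 1/504
  (W=0, V=0, U=1, Z=4, X=2, Y=1) weight 1/168
  (W=1, V=0, U=0, Z=3, X=1, Y=0) weight 1/1008
  (W=2, V=0, U=0, Z=2, X=0, Y=0) weight 1/2016
  … 50 more
Group by W:
  weight(W=0) = 1/21
  weight(W=1) = 1/21
  weight(W=2) = 1/42
Total weight = 1/21 + 1/21 + 1/42 = 5/42
P(W=0 | obs) = 1/21 / 5/42 = 2/5
P(W=1 | obs) = 1/21 / 5/42 = 2/5
P(W=2 | obs) = 1/42 / 5/42 = 1/5

P(W = 2 | obs) = 1/5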